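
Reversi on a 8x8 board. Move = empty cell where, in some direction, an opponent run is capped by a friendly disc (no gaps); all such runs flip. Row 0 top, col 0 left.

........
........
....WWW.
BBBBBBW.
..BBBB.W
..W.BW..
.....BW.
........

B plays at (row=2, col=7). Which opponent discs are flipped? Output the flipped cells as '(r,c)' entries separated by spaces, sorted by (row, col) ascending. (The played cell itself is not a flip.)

Answer: (3,6)

Derivation:
Dir NW: first cell '.' (not opp) -> no flip
Dir N: first cell '.' (not opp) -> no flip
Dir NE: edge -> no flip
Dir W: opp run (2,6) (2,5) (2,4), next='.' -> no flip
Dir E: edge -> no flip
Dir SW: opp run (3,6) capped by B -> flip
Dir S: first cell '.' (not opp) -> no flip
Dir SE: edge -> no flip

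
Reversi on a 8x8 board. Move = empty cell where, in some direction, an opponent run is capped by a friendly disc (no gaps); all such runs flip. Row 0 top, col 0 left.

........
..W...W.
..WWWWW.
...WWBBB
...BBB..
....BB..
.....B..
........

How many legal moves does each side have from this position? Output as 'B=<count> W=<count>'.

-- B to move --
(0,1): flips 3 -> legal
(0,2): no bracket -> illegal
(0,3): no bracket -> illegal
(0,5): no bracket -> illegal
(0,6): flips 2 -> legal
(0,7): flips 3 -> legal
(1,1): flips 2 -> legal
(1,3): flips 3 -> legal
(1,4): flips 3 -> legal
(1,5): flips 2 -> legal
(1,7): flips 1 -> legal
(2,1): no bracket -> illegal
(2,7): no bracket -> illegal
(3,1): no bracket -> illegal
(3,2): flips 2 -> legal
(4,2): no bracket -> illegal
B mobility = 9
-- W to move --
(2,7): no bracket -> illegal
(3,2): no bracket -> illegal
(4,2): no bracket -> illegal
(4,6): flips 2 -> legal
(4,7): flips 1 -> legal
(5,2): flips 1 -> legal
(5,3): flips 3 -> legal
(5,6): flips 1 -> legal
(6,3): no bracket -> illegal
(6,4): flips 2 -> legal
(6,6): flips 2 -> legal
(7,4): no bracket -> illegal
(7,5): flips 4 -> legal
(7,6): no bracket -> illegal
W mobility = 8

Answer: B=9 W=8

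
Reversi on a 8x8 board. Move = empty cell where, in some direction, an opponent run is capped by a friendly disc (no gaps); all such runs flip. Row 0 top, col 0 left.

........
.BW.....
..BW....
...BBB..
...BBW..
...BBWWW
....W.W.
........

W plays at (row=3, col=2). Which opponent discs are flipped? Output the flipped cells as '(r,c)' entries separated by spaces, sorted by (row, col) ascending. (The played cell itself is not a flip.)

Answer: (2,2)

Derivation:
Dir NW: first cell '.' (not opp) -> no flip
Dir N: opp run (2,2) capped by W -> flip
Dir NE: first cell 'W' (not opp) -> no flip
Dir W: first cell '.' (not opp) -> no flip
Dir E: opp run (3,3) (3,4) (3,5), next='.' -> no flip
Dir SW: first cell '.' (not opp) -> no flip
Dir S: first cell '.' (not opp) -> no flip
Dir SE: opp run (4,3) (5,4), next='.' -> no flip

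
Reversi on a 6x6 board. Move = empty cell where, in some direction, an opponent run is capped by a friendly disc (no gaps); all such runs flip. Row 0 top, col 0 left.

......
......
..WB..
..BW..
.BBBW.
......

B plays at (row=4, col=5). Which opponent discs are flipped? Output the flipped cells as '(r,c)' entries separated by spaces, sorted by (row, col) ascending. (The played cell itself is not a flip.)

Answer: (4,4)

Derivation:
Dir NW: first cell '.' (not opp) -> no flip
Dir N: first cell '.' (not opp) -> no flip
Dir NE: edge -> no flip
Dir W: opp run (4,4) capped by B -> flip
Dir E: edge -> no flip
Dir SW: first cell '.' (not opp) -> no flip
Dir S: first cell '.' (not opp) -> no flip
Dir SE: edge -> no flip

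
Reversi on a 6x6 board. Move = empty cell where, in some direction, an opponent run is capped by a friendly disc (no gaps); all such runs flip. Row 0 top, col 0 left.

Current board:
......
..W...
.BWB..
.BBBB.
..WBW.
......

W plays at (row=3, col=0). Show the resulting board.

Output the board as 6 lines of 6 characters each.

Answer: ......
..W...
.WWB..
WBBBB.
..WBW.
......

Derivation:
Place W at (3,0); scan 8 dirs for brackets.
Dir NW: edge -> no flip
Dir N: first cell '.' (not opp) -> no flip
Dir NE: opp run (2,1) capped by W -> flip
Dir W: edge -> no flip
Dir E: opp run (3,1) (3,2) (3,3) (3,4), next='.' -> no flip
Dir SW: edge -> no flip
Dir S: first cell '.' (not opp) -> no flip
Dir SE: first cell '.' (not opp) -> no flip
All flips: (2,1)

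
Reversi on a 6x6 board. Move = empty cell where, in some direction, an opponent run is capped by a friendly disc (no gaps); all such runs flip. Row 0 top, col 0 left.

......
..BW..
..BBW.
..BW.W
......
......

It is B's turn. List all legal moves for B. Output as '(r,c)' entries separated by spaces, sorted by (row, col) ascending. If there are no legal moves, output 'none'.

Answer: (0,3) (0,4) (1,4) (2,5) (3,4) (4,3) (4,4)

Derivation:
(0,2): no bracket -> illegal
(0,3): flips 1 -> legal
(0,4): flips 1 -> legal
(1,4): flips 1 -> legal
(1,5): no bracket -> illegal
(2,5): flips 1 -> legal
(3,4): flips 1 -> legal
(4,2): no bracket -> illegal
(4,3): flips 1 -> legal
(4,4): flips 1 -> legal
(4,5): no bracket -> illegal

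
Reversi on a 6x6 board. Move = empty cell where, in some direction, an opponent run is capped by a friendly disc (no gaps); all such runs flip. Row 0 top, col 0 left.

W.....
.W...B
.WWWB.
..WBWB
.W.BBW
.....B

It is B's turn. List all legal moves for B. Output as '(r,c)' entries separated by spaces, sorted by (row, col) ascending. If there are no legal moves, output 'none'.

Answer: (1,0) (1,3) (2,0) (2,5) (3,1)

Derivation:
(0,1): no bracket -> illegal
(0,2): no bracket -> illegal
(1,0): flips 2 -> legal
(1,2): no bracket -> illegal
(1,3): flips 1 -> legal
(1,4): no bracket -> illegal
(2,0): flips 3 -> legal
(2,5): flips 1 -> legal
(3,0): no bracket -> illegal
(3,1): flips 1 -> legal
(4,0): no bracket -> illegal
(4,2): no bracket -> illegal
(5,0): no bracket -> illegal
(5,1): no bracket -> illegal
(5,2): no bracket -> illegal
(5,4): no bracket -> illegal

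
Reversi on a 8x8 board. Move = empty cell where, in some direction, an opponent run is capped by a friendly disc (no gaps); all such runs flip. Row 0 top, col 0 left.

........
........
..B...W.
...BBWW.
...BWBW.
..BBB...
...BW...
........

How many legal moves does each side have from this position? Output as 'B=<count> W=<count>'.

-- B to move --
(1,5): no bracket -> illegal
(1,6): no bracket -> illegal
(1,7): flips 3 -> legal
(2,4): no bracket -> illegal
(2,5): flips 1 -> legal
(2,7): flips 1 -> legal
(3,7): flips 2 -> legal
(4,7): flips 1 -> legal
(5,5): flips 1 -> legal
(5,6): no bracket -> illegal
(5,7): no bracket -> illegal
(6,5): flips 1 -> legal
(7,3): no bracket -> illegal
(7,4): flips 1 -> legal
(7,5): flips 1 -> legal
B mobility = 9
-- W to move --
(1,1): flips 2 -> legal
(1,2): no bracket -> illegal
(1,3): no bracket -> illegal
(2,1): no bracket -> illegal
(2,3): no bracket -> illegal
(2,4): flips 1 -> legal
(2,5): no bracket -> illegal
(3,1): no bracket -> illegal
(3,2): flips 2 -> legal
(4,1): no bracket -> illegal
(4,2): flips 2 -> legal
(5,1): no bracket -> illegal
(5,5): flips 1 -> legal
(5,6): no bracket -> illegal
(6,1): no bracket -> illegal
(6,2): flips 2 -> legal
(6,5): no bracket -> illegal
(7,2): flips 3 -> legal
(7,3): no bracket -> illegal
(7,4): no bracket -> illegal
W mobility = 7

Answer: B=9 W=7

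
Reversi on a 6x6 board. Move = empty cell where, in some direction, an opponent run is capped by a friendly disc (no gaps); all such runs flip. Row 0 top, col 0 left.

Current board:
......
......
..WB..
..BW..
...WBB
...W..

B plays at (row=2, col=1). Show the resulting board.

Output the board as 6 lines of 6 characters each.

Answer: ......
......
.BBB..
..BW..
...WBB
...W..

Derivation:
Place B at (2,1); scan 8 dirs for brackets.
Dir NW: first cell '.' (not opp) -> no flip
Dir N: first cell '.' (not opp) -> no flip
Dir NE: first cell '.' (not opp) -> no flip
Dir W: first cell '.' (not opp) -> no flip
Dir E: opp run (2,2) capped by B -> flip
Dir SW: first cell '.' (not opp) -> no flip
Dir S: first cell '.' (not opp) -> no flip
Dir SE: first cell 'B' (not opp) -> no flip
All flips: (2,2)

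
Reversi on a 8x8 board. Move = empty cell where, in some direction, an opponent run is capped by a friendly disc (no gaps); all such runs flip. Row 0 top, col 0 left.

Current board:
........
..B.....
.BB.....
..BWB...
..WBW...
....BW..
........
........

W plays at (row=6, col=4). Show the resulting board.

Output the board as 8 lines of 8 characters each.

Answer: ........
..B.....
.BB.....
..BWB...
..WBW...
....WW..
....W...
........

Derivation:
Place W at (6,4); scan 8 dirs for brackets.
Dir NW: first cell '.' (not opp) -> no flip
Dir N: opp run (5,4) capped by W -> flip
Dir NE: first cell 'W' (not opp) -> no flip
Dir W: first cell '.' (not opp) -> no flip
Dir E: first cell '.' (not opp) -> no flip
Dir SW: first cell '.' (not opp) -> no flip
Dir S: first cell '.' (not opp) -> no flip
Dir SE: first cell '.' (not opp) -> no flip
All flips: (5,4)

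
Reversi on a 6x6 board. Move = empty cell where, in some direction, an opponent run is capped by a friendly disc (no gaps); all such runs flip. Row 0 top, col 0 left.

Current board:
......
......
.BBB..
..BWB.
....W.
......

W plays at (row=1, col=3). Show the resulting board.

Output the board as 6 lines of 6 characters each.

Answer: ......
...W..
.BBW..
..BWB.
....W.
......

Derivation:
Place W at (1,3); scan 8 dirs for brackets.
Dir NW: first cell '.' (not opp) -> no flip
Dir N: first cell '.' (not opp) -> no flip
Dir NE: first cell '.' (not opp) -> no flip
Dir W: first cell '.' (not opp) -> no flip
Dir E: first cell '.' (not opp) -> no flip
Dir SW: opp run (2,2), next='.' -> no flip
Dir S: opp run (2,3) capped by W -> flip
Dir SE: first cell '.' (not opp) -> no flip
All flips: (2,3)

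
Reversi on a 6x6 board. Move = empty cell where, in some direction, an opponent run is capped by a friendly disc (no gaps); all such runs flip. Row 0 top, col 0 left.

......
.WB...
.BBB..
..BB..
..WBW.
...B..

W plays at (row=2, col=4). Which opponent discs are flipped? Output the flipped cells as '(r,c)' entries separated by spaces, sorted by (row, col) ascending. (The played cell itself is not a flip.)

Dir NW: first cell '.' (not opp) -> no flip
Dir N: first cell '.' (not opp) -> no flip
Dir NE: first cell '.' (not opp) -> no flip
Dir W: opp run (2,3) (2,2) (2,1), next='.' -> no flip
Dir E: first cell '.' (not opp) -> no flip
Dir SW: opp run (3,3) capped by W -> flip
Dir S: first cell '.' (not opp) -> no flip
Dir SE: first cell '.' (not opp) -> no flip

Answer: (3,3)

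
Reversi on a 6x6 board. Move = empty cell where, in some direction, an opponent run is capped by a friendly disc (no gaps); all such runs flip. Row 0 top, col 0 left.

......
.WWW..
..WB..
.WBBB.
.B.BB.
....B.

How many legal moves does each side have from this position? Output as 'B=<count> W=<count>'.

Answer: B=6 W=7

Derivation:
-- B to move --
(0,0): flips 2 -> legal
(0,1): flips 1 -> legal
(0,2): flips 2 -> legal
(0,3): flips 1 -> legal
(0,4): no bracket -> illegal
(1,0): no bracket -> illegal
(1,4): no bracket -> illegal
(2,0): no bracket -> illegal
(2,1): flips 2 -> legal
(2,4): no bracket -> illegal
(3,0): flips 1 -> legal
(4,0): no bracket -> illegal
(4,2): no bracket -> illegal
B mobility = 6
-- W to move --
(1,4): no bracket -> illegal
(2,1): no bracket -> illegal
(2,4): flips 1 -> legal
(2,5): no bracket -> illegal
(3,0): no bracket -> illegal
(3,5): flips 3 -> legal
(4,0): no bracket -> illegal
(4,2): flips 1 -> legal
(4,5): flips 2 -> legal
(5,0): no bracket -> illegal
(5,1): flips 1 -> legal
(5,2): no bracket -> illegal
(5,3): flips 3 -> legal
(5,5): flips 2 -> legal
W mobility = 7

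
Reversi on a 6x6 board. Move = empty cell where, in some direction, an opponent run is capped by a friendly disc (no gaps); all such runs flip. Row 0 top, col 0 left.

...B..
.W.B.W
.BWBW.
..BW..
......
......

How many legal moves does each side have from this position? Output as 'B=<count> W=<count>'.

-- B to move --
(0,0): no bracket -> illegal
(0,1): flips 1 -> legal
(0,2): no bracket -> illegal
(0,4): no bracket -> illegal
(0,5): no bracket -> illegal
(1,0): no bracket -> illegal
(1,2): flips 1 -> legal
(1,4): no bracket -> illegal
(2,0): no bracket -> illegal
(2,5): flips 1 -> legal
(3,1): flips 1 -> legal
(3,4): flips 1 -> legal
(3,5): flips 1 -> legal
(4,2): no bracket -> illegal
(4,3): flips 1 -> legal
(4,4): no bracket -> illegal
B mobility = 7
-- W to move --
(0,2): flips 1 -> legal
(0,4): flips 1 -> legal
(1,0): no bracket -> illegal
(1,2): no bracket -> illegal
(1,4): no bracket -> illegal
(2,0): flips 1 -> legal
(3,0): no bracket -> illegal
(3,1): flips 2 -> legal
(3,4): no bracket -> illegal
(4,1): no bracket -> illegal
(4,2): flips 1 -> legal
(4,3): no bracket -> illegal
W mobility = 5

Answer: B=7 W=5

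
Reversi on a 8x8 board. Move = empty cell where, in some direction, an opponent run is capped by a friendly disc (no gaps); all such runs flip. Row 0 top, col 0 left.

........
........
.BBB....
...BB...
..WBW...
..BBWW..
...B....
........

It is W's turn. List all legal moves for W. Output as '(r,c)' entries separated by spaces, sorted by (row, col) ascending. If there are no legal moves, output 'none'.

(1,0): no bracket -> illegal
(1,1): flips 2 -> legal
(1,2): no bracket -> illegal
(1,3): no bracket -> illegal
(1,4): no bracket -> illegal
(2,0): no bracket -> illegal
(2,4): flips 2 -> legal
(2,5): no bracket -> illegal
(3,0): no bracket -> illegal
(3,1): no bracket -> illegal
(3,2): flips 1 -> legal
(3,5): no bracket -> illegal
(4,1): no bracket -> illegal
(4,5): no bracket -> illegal
(5,1): flips 2 -> legal
(6,1): no bracket -> illegal
(6,2): flips 2 -> legal
(6,4): flips 1 -> legal
(7,2): flips 1 -> legal
(7,3): no bracket -> illegal
(7,4): no bracket -> illegal

Answer: (1,1) (2,4) (3,2) (5,1) (6,2) (6,4) (7,2)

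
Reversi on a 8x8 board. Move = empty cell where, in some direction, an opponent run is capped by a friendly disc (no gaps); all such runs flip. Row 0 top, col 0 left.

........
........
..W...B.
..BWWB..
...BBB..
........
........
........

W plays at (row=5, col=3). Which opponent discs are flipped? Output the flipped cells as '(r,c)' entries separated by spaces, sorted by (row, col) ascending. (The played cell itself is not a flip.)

Answer: (4,3)

Derivation:
Dir NW: first cell '.' (not opp) -> no flip
Dir N: opp run (4,3) capped by W -> flip
Dir NE: opp run (4,4) (3,5) (2,6), next='.' -> no flip
Dir W: first cell '.' (not opp) -> no flip
Dir E: first cell '.' (not opp) -> no flip
Dir SW: first cell '.' (not opp) -> no flip
Dir S: first cell '.' (not opp) -> no flip
Dir SE: first cell '.' (not opp) -> no flip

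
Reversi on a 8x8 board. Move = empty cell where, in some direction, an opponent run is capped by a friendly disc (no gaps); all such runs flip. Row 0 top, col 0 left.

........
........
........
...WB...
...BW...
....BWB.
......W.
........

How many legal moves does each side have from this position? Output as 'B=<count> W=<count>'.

-- B to move --
(2,2): no bracket -> illegal
(2,3): flips 1 -> legal
(2,4): no bracket -> illegal
(3,2): flips 1 -> legal
(3,5): no bracket -> illegal
(4,2): no bracket -> illegal
(4,5): flips 1 -> legal
(4,6): no bracket -> illegal
(5,3): no bracket -> illegal
(5,7): no bracket -> illegal
(6,4): no bracket -> illegal
(6,5): no bracket -> illegal
(6,7): no bracket -> illegal
(7,5): no bracket -> illegal
(7,6): flips 1 -> legal
(7,7): no bracket -> illegal
B mobility = 4
-- W to move --
(2,3): no bracket -> illegal
(2,4): flips 1 -> legal
(2,5): no bracket -> illegal
(3,2): no bracket -> illegal
(3,5): flips 1 -> legal
(4,2): flips 1 -> legal
(4,5): no bracket -> illegal
(4,6): flips 1 -> legal
(4,7): no bracket -> illegal
(5,2): no bracket -> illegal
(5,3): flips 2 -> legal
(5,7): flips 1 -> legal
(6,3): no bracket -> illegal
(6,4): flips 1 -> legal
(6,5): no bracket -> illegal
(6,7): no bracket -> illegal
W mobility = 7

Answer: B=4 W=7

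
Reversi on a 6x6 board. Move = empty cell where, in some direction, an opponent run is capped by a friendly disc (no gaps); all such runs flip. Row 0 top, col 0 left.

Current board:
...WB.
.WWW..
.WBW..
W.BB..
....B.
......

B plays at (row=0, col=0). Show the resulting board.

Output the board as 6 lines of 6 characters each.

Answer: B..WB.
.BWW..
.WBW..
W.BB..
....B.
......

Derivation:
Place B at (0,0); scan 8 dirs for brackets.
Dir NW: edge -> no flip
Dir N: edge -> no flip
Dir NE: edge -> no flip
Dir W: edge -> no flip
Dir E: first cell '.' (not opp) -> no flip
Dir SW: edge -> no flip
Dir S: first cell '.' (not opp) -> no flip
Dir SE: opp run (1,1) capped by B -> flip
All flips: (1,1)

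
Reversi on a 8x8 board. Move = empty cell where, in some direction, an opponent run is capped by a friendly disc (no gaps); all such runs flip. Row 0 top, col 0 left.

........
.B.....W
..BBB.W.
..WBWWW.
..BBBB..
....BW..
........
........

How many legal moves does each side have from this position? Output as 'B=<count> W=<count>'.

Answer: B=10 W=10

Derivation:
-- B to move --
(0,6): no bracket -> illegal
(0,7): no bracket -> illegal
(1,5): no bracket -> illegal
(1,6): no bracket -> illegal
(2,1): flips 1 -> legal
(2,5): flips 2 -> legal
(2,7): flips 1 -> legal
(3,1): flips 1 -> legal
(3,7): flips 3 -> legal
(4,1): flips 1 -> legal
(4,6): flips 1 -> legal
(4,7): no bracket -> illegal
(5,6): flips 1 -> legal
(6,4): no bracket -> illegal
(6,5): flips 1 -> legal
(6,6): flips 1 -> legal
B mobility = 10
-- W to move --
(0,0): flips 4 -> legal
(0,1): no bracket -> illegal
(0,2): no bracket -> illegal
(1,0): no bracket -> illegal
(1,2): flips 2 -> legal
(1,3): flips 1 -> legal
(1,4): flips 2 -> legal
(1,5): no bracket -> illegal
(2,0): no bracket -> illegal
(2,1): no bracket -> illegal
(2,5): no bracket -> illegal
(3,1): no bracket -> illegal
(4,1): no bracket -> illegal
(4,6): no bracket -> illegal
(5,1): no bracket -> illegal
(5,2): flips 2 -> legal
(5,3): flips 2 -> legal
(5,6): flips 1 -> legal
(6,3): flips 2 -> legal
(6,4): flips 2 -> legal
(6,5): flips 2 -> legal
W mobility = 10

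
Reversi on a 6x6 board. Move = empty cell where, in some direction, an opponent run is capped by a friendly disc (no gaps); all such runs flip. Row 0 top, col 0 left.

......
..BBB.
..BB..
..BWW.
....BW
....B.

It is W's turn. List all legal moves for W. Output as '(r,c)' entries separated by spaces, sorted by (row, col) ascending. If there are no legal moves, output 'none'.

(0,1): flips 2 -> legal
(0,2): no bracket -> illegal
(0,3): flips 2 -> legal
(0,4): no bracket -> illegal
(0,5): no bracket -> illegal
(1,1): flips 1 -> legal
(1,5): no bracket -> illegal
(2,1): no bracket -> illegal
(2,4): no bracket -> illegal
(2,5): no bracket -> illegal
(3,1): flips 1 -> legal
(3,5): no bracket -> illegal
(4,1): no bracket -> illegal
(4,2): no bracket -> illegal
(4,3): flips 1 -> legal
(5,3): no bracket -> illegal
(5,5): flips 1 -> legal

Answer: (0,1) (0,3) (1,1) (3,1) (4,3) (5,5)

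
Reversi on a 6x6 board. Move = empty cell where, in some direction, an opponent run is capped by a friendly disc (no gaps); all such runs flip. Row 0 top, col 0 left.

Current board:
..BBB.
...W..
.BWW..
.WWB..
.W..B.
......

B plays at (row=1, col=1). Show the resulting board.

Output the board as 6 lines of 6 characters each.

Place B at (1,1); scan 8 dirs for brackets.
Dir NW: first cell '.' (not opp) -> no flip
Dir N: first cell '.' (not opp) -> no flip
Dir NE: first cell 'B' (not opp) -> no flip
Dir W: first cell '.' (not opp) -> no flip
Dir E: first cell '.' (not opp) -> no flip
Dir SW: first cell '.' (not opp) -> no flip
Dir S: first cell 'B' (not opp) -> no flip
Dir SE: opp run (2,2) capped by B -> flip
All flips: (2,2)

Answer: ..BBB.
.B.W..
.BBW..
.WWB..
.W..B.
......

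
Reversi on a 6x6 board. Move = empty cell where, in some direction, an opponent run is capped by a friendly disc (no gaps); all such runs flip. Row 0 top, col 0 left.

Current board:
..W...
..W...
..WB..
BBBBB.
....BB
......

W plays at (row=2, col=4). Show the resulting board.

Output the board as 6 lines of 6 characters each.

Answer: ..W...
..W...
..WWW.
BBBBB.
....BB
......

Derivation:
Place W at (2,4); scan 8 dirs for brackets.
Dir NW: first cell '.' (not opp) -> no flip
Dir N: first cell '.' (not opp) -> no flip
Dir NE: first cell '.' (not opp) -> no flip
Dir W: opp run (2,3) capped by W -> flip
Dir E: first cell '.' (not opp) -> no flip
Dir SW: opp run (3,3), next='.' -> no flip
Dir S: opp run (3,4) (4,4), next='.' -> no flip
Dir SE: first cell '.' (not opp) -> no flip
All flips: (2,3)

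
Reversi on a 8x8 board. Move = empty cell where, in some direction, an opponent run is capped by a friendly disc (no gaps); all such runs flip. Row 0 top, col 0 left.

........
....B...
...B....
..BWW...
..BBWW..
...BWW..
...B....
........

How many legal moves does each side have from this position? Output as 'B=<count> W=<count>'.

-- B to move --
(2,2): no bracket -> illegal
(2,4): flips 1 -> legal
(2,5): flips 1 -> legal
(3,5): flips 3 -> legal
(3,6): flips 2 -> legal
(4,6): flips 2 -> legal
(5,6): flips 4 -> legal
(6,4): no bracket -> illegal
(6,5): flips 1 -> legal
(6,6): no bracket -> illegal
B mobility = 7
-- W to move --
(0,3): no bracket -> illegal
(0,4): no bracket -> illegal
(0,5): no bracket -> illegal
(1,2): flips 1 -> legal
(1,3): flips 1 -> legal
(1,5): no bracket -> illegal
(2,1): flips 2 -> legal
(2,2): no bracket -> illegal
(2,4): no bracket -> illegal
(2,5): no bracket -> illegal
(3,1): flips 1 -> legal
(4,1): flips 2 -> legal
(5,1): flips 1 -> legal
(5,2): flips 2 -> legal
(6,2): flips 1 -> legal
(6,4): no bracket -> illegal
(7,2): flips 1 -> legal
(7,3): flips 3 -> legal
(7,4): no bracket -> illegal
W mobility = 10

Answer: B=7 W=10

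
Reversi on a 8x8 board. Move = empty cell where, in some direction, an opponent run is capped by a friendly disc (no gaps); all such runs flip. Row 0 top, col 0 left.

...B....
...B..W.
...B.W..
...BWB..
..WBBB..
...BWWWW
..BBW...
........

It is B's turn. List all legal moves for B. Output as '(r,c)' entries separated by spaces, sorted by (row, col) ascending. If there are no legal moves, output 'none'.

(0,5): no bracket -> illegal
(0,6): no bracket -> illegal
(0,7): flips 3 -> legal
(1,4): no bracket -> illegal
(1,5): flips 1 -> legal
(1,7): no bracket -> illegal
(2,4): flips 1 -> legal
(2,6): no bracket -> illegal
(2,7): no bracket -> illegal
(3,1): flips 1 -> legal
(3,2): no bracket -> illegal
(3,6): no bracket -> illegal
(4,1): flips 1 -> legal
(4,6): no bracket -> illegal
(4,7): no bracket -> illegal
(5,1): flips 1 -> legal
(5,2): no bracket -> illegal
(6,5): flips 3 -> legal
(6,6): flips 1 -> legal
(6,7): flips 1 -> legal
(7,3): no bracket -> illegal
(7,4): flips 2 -> legal
(7,5): flips 1 -> legal

Answer: (0,7) (1,5) (2,4) (3,1) (4,1) (5,1) (6,5) (6,6) (6,7) (7,4) (7,5)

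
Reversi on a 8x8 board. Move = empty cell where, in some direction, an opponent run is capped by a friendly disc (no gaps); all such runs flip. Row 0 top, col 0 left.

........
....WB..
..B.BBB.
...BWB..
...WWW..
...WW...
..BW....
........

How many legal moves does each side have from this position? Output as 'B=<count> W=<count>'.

Answer: B=7 W=9

Derivation:
-- B to move --
(0,3): flips 1 -> legal
(0,4): flips 1 -> legal
(0,5): no bracket -> illegal
(1,3): flips 1 -> legal
(2,3): no bracket -> illegal
(3,2): no bracket -> illegal
(3,6): no bracket -> illegal
(4,2): no bracket -> illegal
(4,6): no bracket -> illegal
(5,2): flips 2 -> legal
(5,5): flips 2 -> legal
(5,6): no bracket -> illegal
(6,4): flips 4 -> legal
(6,5): no bracket -> illegal
(7,2): no bracket -> illegal
(7,3): flips 3 -> legal
(7,4): no bracket -> illegal
B mobility = 7
-- W to move --
(0,4): no bracket -> illegal
(0,5): flips 3 -> legal
(0,6): no bracket -> illegal
(1,1): flips 2 -> legal
(1,2): no bracket -> illegal
(1,3): no bracket -> illegal
(1,6): flips 2 -> legal
(1,7): flips 2 -> legal
(2,1): no bracket -> illegal
(2,3): flips 1 -> legal
(2,7): no bracket -> illegal
(3,1): no bracket -> illegal
(3,2): flips 1 -> legal
(3,6): flips 2 -> legal
(3,7): no bracket -> illegal
(4,2): no bracket -> illegal
(4,6): no bracket -> illegal
(5,1): no bracket -> illegal
(5,2): no bracket -> illegal
(6,1): flips 1 -> legal
(7,1): flips 1 -> legal
(7,2): no bracket -> illegal
(7,3): no bracket -> illegal
W mobility = 9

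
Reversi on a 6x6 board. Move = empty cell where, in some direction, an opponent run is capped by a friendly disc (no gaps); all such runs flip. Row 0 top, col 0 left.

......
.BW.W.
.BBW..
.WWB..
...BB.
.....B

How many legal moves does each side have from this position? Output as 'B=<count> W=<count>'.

-- B to move --
(0,1): no bracket -> illegal
(0,2): flips 1 -> legal
(0,3): flips 1 -> legal
(0,4): no bracket -> illegal
(0,5): no bracket -> illegal
(1,3): flips 2 -> legal
(1,5): no bracket -> illegal
(2,0): no bracket -> illegal
(2,4): flips 1 -> legal
(2,5): no bracket -> illegal
(3,0): flips 2 -> legal
(3,4): no bracket -> illegal
(4,0): flips 1 -> legal
(4,1): flips 1 -> legal
(4,2): flips 1 -> legal
B mobility = 8
-- W to move --
(0,0): no bracket -> illegal
(0,1): flips 2 -> legal
(0,2): no bracket -> illegal
(1,0): flips 2 -> legal
(1,3): flips 1 -> legal
(2,0): flips 2 -> legal
(2,4): no bracket -> illegal
(3,0): flips 1 -> legal
(3,4): flips 1 -> legal
(3,5): no bracket -> illegal
(4,2): no bracket -> illegal
(4,5): no bracket -> illegal
(5,2): no bracket -> illegal
(5,3): flips 2 -> legal
(5,4): flips 1 -> legal
W mobility = 8

Answer: B=8 W=8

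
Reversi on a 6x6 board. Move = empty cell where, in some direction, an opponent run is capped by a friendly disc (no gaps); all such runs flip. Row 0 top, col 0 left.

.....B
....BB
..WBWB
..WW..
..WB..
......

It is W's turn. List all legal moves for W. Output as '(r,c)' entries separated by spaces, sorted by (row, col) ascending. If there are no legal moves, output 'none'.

Answer: (0,4) (1,3) (4,4) (5,3) (5,4)

Derivation:
(0,3): no bracket -> illegal
(0,4): flips 1 -> legal
(1,2): no bracket -> illegal
(1,3): flips 1 -> legal
(3,4): no bracket -> illegal
(3,5): no bracket -> illegal
(4,4): flips 1 -> legal
(5,2): no bracket -> illegal
(5,3): flips 1 -> legal
(5,4): flips 1 -> legal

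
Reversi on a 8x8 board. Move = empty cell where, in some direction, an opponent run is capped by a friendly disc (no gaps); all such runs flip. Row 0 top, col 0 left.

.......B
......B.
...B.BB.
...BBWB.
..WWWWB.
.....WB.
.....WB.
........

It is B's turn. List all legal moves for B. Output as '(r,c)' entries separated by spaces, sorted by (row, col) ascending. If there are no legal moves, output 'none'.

Answer: (2,4) (4,1) (5,1) (5,2) (5,3) (5,4) (6,4) (7,4) (7,5)

Derivation:
(2,4): flips 1 -> legal
(3,1): no bracket -> illegal
(3,2): no bracket -> illegal
(4,1): flips 4 -> legal
(5,1): flips 1 -> legal
(5,2): flips 1 -> legal
(5,3): flips 3 -> legal
(5,4): flips 3 -> legal
(6,4): flips 2 -> legal
(7,4): flips 1 -> legal
(7,5): flips 4 -> legal
(7,6): no bracket -> illegal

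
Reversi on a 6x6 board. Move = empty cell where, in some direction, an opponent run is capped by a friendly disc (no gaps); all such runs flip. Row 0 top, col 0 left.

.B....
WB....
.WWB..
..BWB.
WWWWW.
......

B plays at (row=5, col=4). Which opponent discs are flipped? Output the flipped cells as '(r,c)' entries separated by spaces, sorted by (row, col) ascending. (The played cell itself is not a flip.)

Answer: (4,3) (4,4)

Derivation:
Dir NW: opp run (4,3) capped by B -> flip
Dir N: opp run (4,4) capped by B -> flip
Dir NE: first cell '.' (not opp) -> no flip
Dir W: first cell '.' (not opp) -> no flip
Dir E: first cell '.' (not opp) -> no flip
Dir SW: edge -> no flip
Dir S: edge -> no flip
Dir SE: edge -> no flip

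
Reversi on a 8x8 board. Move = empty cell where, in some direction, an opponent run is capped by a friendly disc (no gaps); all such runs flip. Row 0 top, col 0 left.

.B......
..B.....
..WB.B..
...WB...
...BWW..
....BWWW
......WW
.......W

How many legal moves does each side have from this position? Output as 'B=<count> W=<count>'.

-- B to move --
(1,1): no bracket -> illegal
(1,3): no bracket -> illegal
(2,1): flips 1 -> legal
(2,4): no bracket -> illegal
(3,1): no bracket -> illegal
(3,2): flips 2 -> legal
(3,5): no bracket -> illegal
(3,6): flips 1 -> legal
(4,2): no bracket -> illegal
(4,6): flips 2 -> legal
(4,7): no bracket -> illegal
(5,3): no bracket -> illegal
(6,4): no bracket -> illegal
(6,5): no bracket -> illegal
(7,5): no bracket -> illegal
(7,6): no bracket -> illegal
B mobility = 4
-- W to move --
(0,0): no bracket -> illegal
(0,2): flips 1 -> legal
(0,3): no bracket -> illegal
(1,0): no bracket -> illegal
(1,1): no bracket -> illegal
(1,3): flips 1 -> legal
(1,4): no bracket -> illegal
(1,5): no bracket -> illegal
(1,6): no bracket -> illegal
(2,1): no bracket -> illegal
(2,4): flips 2 -> legal
(2,6): no bracket -> illegal
(3,2): no bracket -> illegal
(3,5): flips 1 -> legal
(3,6): no bracket -> illegal
(4,2): flips 1 -> legal
(5,2): no bracket -> illegal
(5,3): flips 2 -> legal
(6,3): flips 1 -> legal
(6,4): flips 1 -> legal
(6,5): no bracket -> illegal
W mobility = 8

Answer: B=4 W=8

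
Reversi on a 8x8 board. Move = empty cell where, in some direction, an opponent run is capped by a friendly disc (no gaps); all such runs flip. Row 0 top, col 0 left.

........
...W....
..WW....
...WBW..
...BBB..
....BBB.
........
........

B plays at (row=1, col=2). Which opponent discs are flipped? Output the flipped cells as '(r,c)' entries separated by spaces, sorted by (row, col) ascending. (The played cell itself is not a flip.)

Dir NW: first cell '.' (not opp) -> no flip
Dir N: first cell '.' (not opp) -> no flip
Dir NE: first cell '.' (not opp) -> no flip
Dir W: first cell '.' (not opp) -> no flip
Dir E: opp run (1,3), next='.' -> no flip
Dir SW: first cell '.' (not opp) -> no flip
Dir S: opp run (2,2), next='.' -> no flip
Dir SE: opp run (2,3) capped by B -> flip

Answer: (2,3)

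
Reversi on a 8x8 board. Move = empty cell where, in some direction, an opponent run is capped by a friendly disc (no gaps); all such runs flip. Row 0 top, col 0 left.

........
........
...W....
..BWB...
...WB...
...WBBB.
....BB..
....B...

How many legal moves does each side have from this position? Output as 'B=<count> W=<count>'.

-- B to move --
(1,2): flips 1 -> legal
(1,3): no bracket -> illegal
(1,4): flips 1 -> legal
(2,2): flips 1 -> legal
(2,4): no bracket -> illegal
(4,2): flips 2 -> legal
(5,2): flips 2 -> legal
(6,2): flips 1 -> legal
(6,3): no bracket -> illegal
B mobility = 6
-- W to move --
(2,1): flips 1 -> legal
(2,2): no bracket -> illegal
(2,4): no bracket -> illegal
(2,5): flips 1 -> legal
(3,1): flips 1 -> legal
(3,5): flips 2 -> legal
(4,1): flips 1 -> legal
(4,2): no bracket -> illegal
(4,5): flips 2 -> legal
(4,6): no bracket -> illegal
(4,7): no bracket -> illegal
(5,7): flips 3 -> legal
(6,3): no bracket -> illegal
(6,6): flips 2 -> legal
(6,7): no bracket -> illegal
(7,3): no bracket -> illegal
(7,5): flips 1 -> legal
(7,6): flips 2 -> legal
W mobility = 10

Answer: B=6 W=10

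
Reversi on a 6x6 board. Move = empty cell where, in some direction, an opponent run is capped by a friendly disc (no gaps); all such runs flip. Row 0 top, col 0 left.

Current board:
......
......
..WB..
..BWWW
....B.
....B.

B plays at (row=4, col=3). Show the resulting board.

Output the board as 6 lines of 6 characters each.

Answer: ......
......
..WB..
..BBWW
...BB.
....B.

Derivation:
Place B at (4,3); scan 8 dirs for brackets.
Dir NW: first cell 'B' (not opp) -> no flip
Dir N: opp run (3,3) capped by B -> flip
Dir NE: opp run (3,4), next='.' -> no flip
Dir W: first cell '.' (not opp) -> no flip
Dir E: first cell 'B' (not opp) -> no flip
Dir SW: first cell '.' (not opp) -> no flip
Dir S: first cell '.' (not opp) -> no flip
Dir SE: first cell 'B' (not opp) -> no flip
All flips: (3,3)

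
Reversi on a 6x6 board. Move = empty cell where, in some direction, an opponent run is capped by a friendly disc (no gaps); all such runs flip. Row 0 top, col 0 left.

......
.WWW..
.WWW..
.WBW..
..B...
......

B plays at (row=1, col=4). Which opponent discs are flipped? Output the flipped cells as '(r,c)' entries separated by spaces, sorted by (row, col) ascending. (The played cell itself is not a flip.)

Dir NW: first cell '.' (not opp) -> no flip
Dir N: first cell '.' (not opp) -> no flip
Dir NE: first cell '.' (not opp) -> no flip
Dir W: opp run (1,3) (1,2) (1,1), next='.' -> no flip
Dir E: first cell '.' (not opp) -> no flip
Dir SW: opp run (2,3) capped by B -> flip
Dir S: first cell '.' (not opp) -> no flip
Dir SE: first cell '.' (not opp) -> no flip

Answer: (2,3)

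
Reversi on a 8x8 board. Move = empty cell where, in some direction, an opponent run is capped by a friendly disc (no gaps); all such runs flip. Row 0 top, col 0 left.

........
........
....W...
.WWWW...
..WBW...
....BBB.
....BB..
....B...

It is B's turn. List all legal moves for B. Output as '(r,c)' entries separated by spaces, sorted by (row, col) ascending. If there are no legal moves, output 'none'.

Answer: (1,4) (2,1) (2,2) (2,3) (2,5) (4,1) (4,5)

Derivation:
(1,3): no bracket -> illegal
(1,4): flips 3 -> legal
(1,5): no bracket -> illegal
(2,0): no bracket -> illegal
(2,1): flips 1 -> legal
(2,2): flips 2 -> legal
(2,3): flips 1 -> legal
(2,5): flips 1 -> legal
(3,0): no bracket -> illegal
(3,5): no bracket -> illegal
(4,0): no bracket -> illegal
(4,1): flips 1 -> legal
(4,5): flips 1 -> legal
(5,1): no bracket -> illegal
(5,2): no bracket -> illegal
(5,3): no bracket -> illegal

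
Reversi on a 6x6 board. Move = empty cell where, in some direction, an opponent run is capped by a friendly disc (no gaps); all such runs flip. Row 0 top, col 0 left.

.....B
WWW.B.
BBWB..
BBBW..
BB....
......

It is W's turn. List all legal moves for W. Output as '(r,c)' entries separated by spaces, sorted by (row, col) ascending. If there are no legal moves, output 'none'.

Answer: (1,3) (2,4) (3,4) (4,2) (4,3) (5,0) (5,1)

Derivation:
(0,3): no bracket -> illegal
(0,4): no bracket -> illegal
(1,3): flips 1 -> legal
(1,5): no bracket -> illegal
(2,4): flips 1 -> legal
(2,5): no bracket -> illegal
(3,4): flips 1 -> legal
(4,2): flips 1 -> legal
(4,3): flips 2 -> legal
(5,0): flips 3 -> legal
(5,1): flips 3 -> legal
(5,2): no bracket -> illegal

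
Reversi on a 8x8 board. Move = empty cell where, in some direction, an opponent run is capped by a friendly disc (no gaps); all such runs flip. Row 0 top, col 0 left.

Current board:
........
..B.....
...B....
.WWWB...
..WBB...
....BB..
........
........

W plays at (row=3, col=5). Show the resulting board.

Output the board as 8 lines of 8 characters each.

Answer: ........
..B.....
...B....
.WWWWW..
..WBB...
....BB..
........
........

Derivation:
Place W at (3,5); scan 8 dirs for brackets.
Dir NW: first cell '.' (not opp) -> no flip
Dir N: first cell '.' (not opp) -> no flip
Dir NE: first cell '.' (not opp) -> no flip
Dir W: opp run (3,4) capped by W -> flip
Dir E: first cell '.' (not opp) -> no flip
Dir SW: opp run (4,4), next='.' -> no flip
Dir S: first cell '.' (not opp) -> no flip
Dir SE: first cell '.' (not opp) -> no flip
All flips: (3,4)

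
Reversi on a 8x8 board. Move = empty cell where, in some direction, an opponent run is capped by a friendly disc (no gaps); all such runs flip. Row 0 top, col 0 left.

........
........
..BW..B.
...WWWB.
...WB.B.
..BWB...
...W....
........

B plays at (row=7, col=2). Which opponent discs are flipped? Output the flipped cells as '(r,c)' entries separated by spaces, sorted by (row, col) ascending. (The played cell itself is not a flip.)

Dir NW: first cell '.' (not opp) -> no flip
Dir N: first cell '.' (not opp) -> no flip
Dir NE: opp run (6,3) capped by B -> flip
Dir W: first cell '.' (not opp) -> no flip
Dir E: first cell '.' (not opp) -> no flip
Dir SW: edge -> no flip
Dir S: edge -> no flip
Dir SE: edge -> no flip

Answer: (6,3)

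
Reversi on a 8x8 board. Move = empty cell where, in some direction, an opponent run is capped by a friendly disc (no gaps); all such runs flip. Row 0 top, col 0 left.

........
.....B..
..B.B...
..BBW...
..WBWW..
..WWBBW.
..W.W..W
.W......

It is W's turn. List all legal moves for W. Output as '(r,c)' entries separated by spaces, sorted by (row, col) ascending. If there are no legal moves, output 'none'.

Answer: (0,6) (1,1) (1,2) (1,4) (2,3) (3,1) (4,6) (6,3) (6,5) (6,6)

Derivation:
(0,4): no bracket -> illegal
(0,5): no bracket -> illegal
(0,6): flips 3 -> legal
(1,1): flips 2 -> legal
(1,2): flips 2 -> legal
(1,3): no bracket -> illegal
(1,4): flips 1 -> legal
(1,6): no bracket -> illegal
(2,1): no bracket -> illegal
(2,3): flips 2 -> legal
(2,5): no bracket -> illegal
(2,6): no bracket -> illegal
(3,1): flips 2 -> legal
(3,5): no bracket -> illegal
(4,1): no bracket -> illegal
(4,6): flips 1 -> legal
(6,3): flips 1 -> legal
(6,5): flips 1 -> legal
(6,6): flips 1 -> legal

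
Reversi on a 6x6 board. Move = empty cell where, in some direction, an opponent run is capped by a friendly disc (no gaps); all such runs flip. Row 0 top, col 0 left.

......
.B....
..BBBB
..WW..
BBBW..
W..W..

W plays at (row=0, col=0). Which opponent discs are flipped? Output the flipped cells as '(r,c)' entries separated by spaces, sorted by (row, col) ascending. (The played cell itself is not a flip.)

Answer: (1,1) (2,2)

Derivation:
Dir NW: edge -> no flip
Dir N: edge -> no flip
Dir NE: edge -> no flip
Dir W: edge -> no flip
Dir E: first cell '.' (not opp) -> no flip
Dir SW: edge -> no flip
Dir S: first cell '.' (not opp) -> no flip
Dir SE: opp run (1,1) (2,2) capped by W -> flip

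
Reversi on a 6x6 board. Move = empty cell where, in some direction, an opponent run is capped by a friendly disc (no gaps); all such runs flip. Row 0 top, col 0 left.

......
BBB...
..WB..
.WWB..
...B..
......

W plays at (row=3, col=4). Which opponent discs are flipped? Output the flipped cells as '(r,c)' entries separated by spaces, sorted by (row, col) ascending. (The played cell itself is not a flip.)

Answer: (3,3)

Derivation:
Dir NW: opp run (2,3) (1,2), next='.' -> no flip
Dir N: first cell '.' (not opp) -> no flip
Dir NE: first cell '.' (not opp) -> no flip
Dir W: opp run (3,3) capped by W -> flip
Dir E: first cell '.' (not opp) -> no flip
Dir SW: opp run (4,3), next='.' -> no flip
Dir S: first cell '.' (not opp) -> no flip
Dir SE: first cell '.' (not opp) -> no flip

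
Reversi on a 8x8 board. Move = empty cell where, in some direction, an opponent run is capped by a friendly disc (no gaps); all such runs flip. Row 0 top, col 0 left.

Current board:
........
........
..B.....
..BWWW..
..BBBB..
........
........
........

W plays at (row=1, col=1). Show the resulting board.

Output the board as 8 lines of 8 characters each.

Answer: ........
.W......
..W.....
..BWWW..
..BBBB..
........
........
........

Derivation:
Place W at (1,1); scan 8 dirs for brackets.
Dir NW: first cell '.' (not opp) -> no flip
Dir N: first cell '.' (not opp) -> no flip
Dir NE: first cell '.' (not opp) -> no flip
Dir W: first cell '.' (not opp) -> no flip
Dir E: first cell '.' (not opp) -> no flip
Dir SW: first cell '.' (not opp) -> no flip
Dir S: first cell '.' (not opp) -> no flip
Dir SE: opp run (2,2) capped by W -> flip
All flips: (2,2)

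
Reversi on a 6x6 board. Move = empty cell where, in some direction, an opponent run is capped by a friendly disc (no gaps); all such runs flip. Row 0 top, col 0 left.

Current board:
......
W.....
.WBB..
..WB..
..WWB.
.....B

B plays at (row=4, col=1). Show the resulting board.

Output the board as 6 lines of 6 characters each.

Answer: ......
W.....
.WBB..
..BB..
.BBBB.
.....B

Derivation:
Place B at (4,1); scan 8 dirs for brackets.
Dir NW: first cell '.' (not opp) -> no flip
Dir N: first cell '.' (not opp) -> no flip
Dir NE: opp run (3,2) capped by B -> flip
Dir W: first cell '.' (not opp) -> no flip
Dir E: opp run (4,2) (4,3) capped by B -> flip
Dir SW: first cell '.' (not opp) -> no flip
Dir S: first cell '.' (not opp) -> no flip
Dir SE: first cell '.' (not opp) -> no flip
All flips: (3,2) (4,2) (4,3)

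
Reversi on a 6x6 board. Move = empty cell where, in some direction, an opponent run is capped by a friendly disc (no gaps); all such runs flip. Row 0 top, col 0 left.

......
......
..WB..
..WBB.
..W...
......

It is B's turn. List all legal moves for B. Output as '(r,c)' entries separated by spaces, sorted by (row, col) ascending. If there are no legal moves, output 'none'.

Answer: (1,1) (2,1) (3,1) (4,1) (5,1)

Derivation:
(1,1): flips 1 -> legal
(1,2): no bracket -> illegal
(1,3): no bracket -> illegal
(2,1): flips 1 -> legal
(3,1): flips 1 -> legal
(4,1): flips 1 -> legal
(4,3): no bracket -> illegal
(5,1): flips 1 -> legal
(5,2): no bracket -> illegal
(5,3): no bracket -> illegal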